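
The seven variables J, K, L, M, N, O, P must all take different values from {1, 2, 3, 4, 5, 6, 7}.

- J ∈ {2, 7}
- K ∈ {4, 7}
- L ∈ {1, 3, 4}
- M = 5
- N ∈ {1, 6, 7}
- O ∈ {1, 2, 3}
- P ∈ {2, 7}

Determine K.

4

M must be 5 (only option left).
Among the 6 still-open variables, 6 fits only N (and all 6 values in {1, 2, 3, 4, 6, 7} must be used), so N = 6.
The 2 variables J and P are confined to {2, 7}, which locks those values in; drop them from K, O.
So K = 4.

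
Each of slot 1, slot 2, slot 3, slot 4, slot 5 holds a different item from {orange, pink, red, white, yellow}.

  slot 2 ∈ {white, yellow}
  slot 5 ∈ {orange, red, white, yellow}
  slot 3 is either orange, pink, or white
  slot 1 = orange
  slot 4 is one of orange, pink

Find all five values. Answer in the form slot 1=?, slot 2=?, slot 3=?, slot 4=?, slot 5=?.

slot 1's domain is down to {orange}, so slot 1 = orange. So slot 3, slot 4, slot 5 can't be orange.
slot 4 has just one choice, so slot 4 = pink. Eliminate pink elsewhere: slot 3.
slot 3 must be white (only option left). Remove white from slot 2, slot 5.
slot 2 must be yellow (only option left). Remove yellow from slot 5.
slot 5 has just one choice, so slot 5 = red.

slot 1=orange, slot 2=yellow, slot 3=white, slot 4=pink, slot 5=red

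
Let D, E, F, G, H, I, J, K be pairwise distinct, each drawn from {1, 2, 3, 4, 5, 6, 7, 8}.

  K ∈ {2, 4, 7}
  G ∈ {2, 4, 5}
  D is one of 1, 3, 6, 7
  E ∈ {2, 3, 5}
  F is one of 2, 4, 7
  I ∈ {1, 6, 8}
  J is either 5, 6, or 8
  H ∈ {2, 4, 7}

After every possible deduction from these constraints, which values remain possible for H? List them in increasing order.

2, 4, 7

F, H, K share exactly the 3 values {2, 4, 7}; by pigeonhole those values go to them, so strike 2, 4, 7 from D, E, G.
G has just one choice, so G = 5. So E, J can't be 5.
E's domain is down to {3}, so E = 3. So D can't be 3.
No further eliminations apply; H can still be any of 2, 4, 7.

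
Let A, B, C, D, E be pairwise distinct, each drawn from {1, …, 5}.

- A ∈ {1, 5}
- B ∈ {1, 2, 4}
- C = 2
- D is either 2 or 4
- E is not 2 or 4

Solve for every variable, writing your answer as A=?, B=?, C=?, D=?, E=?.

A=5, B=1, C=2, D=4, E=3

C has just one choice, so C = 2. Strike 2 from B, D.
That leaves D = 4. Eliminate 4 elsewhere: B.
B has just one choice, so B = 1. Remove 1 from A, E.
A has just one choice, so A = 5. So E can't be 5.
That leaves E = 3.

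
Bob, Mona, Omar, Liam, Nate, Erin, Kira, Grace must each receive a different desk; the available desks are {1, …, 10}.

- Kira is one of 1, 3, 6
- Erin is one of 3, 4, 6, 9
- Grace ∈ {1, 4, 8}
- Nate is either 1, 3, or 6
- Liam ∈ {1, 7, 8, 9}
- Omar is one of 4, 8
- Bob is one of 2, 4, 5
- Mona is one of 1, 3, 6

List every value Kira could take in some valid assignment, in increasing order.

The 3 variables Mona, Nate, Kira are confined to {1, 3, 6}, which locks those values in; drop them from Liam, Erin, Grace.
The 2 variables Omar and Grace are confined to {4, 8}, which locks those values in; drop them from Bob, Liam, Erin.
That leaves Erin = 9. Remove 9 from Liam.
Liam must be 7 (only option left).
No further eliminations apply; Kira can still be any of 1, 3, 6.

1, 3, 6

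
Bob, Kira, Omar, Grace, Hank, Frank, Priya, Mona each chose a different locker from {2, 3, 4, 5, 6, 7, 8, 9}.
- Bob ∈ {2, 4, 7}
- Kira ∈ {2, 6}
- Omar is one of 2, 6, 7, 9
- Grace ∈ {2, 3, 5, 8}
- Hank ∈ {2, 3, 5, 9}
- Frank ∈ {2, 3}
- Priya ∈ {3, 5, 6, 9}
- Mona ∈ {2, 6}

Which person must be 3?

The 8 variables together cover exactly {2, 3, 4, 5, 6, 7, 8, 9} — 8 values for 8 variables — and 4 appears only in Bob's list, so Bob = 4.
Among the 7 still-open variables, 7 fits only Omar (and all 7 values in {2, 3, 5, 6, 7, 8, 9} must be used), so Omar = 7.
The 6 still-open variables together cover exactly {2, 3, 5, 6, 8, 9} — 6 values for 6 variables — and 8 appears only in Grace's list, so Grace = 8.
Kira and Mona share exactly the 2 values {2, 6}; by pigeonhole those values go to them, so strike 2, 6 from Hank, Frank, Priya.
So 3 goes to Frank.

Frank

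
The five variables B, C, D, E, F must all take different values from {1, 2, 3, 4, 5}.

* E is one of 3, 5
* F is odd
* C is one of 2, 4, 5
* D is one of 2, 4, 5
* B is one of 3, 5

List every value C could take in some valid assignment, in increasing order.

Among the 5 variables, 1 fits only F (and all 5 values in {1, 2, 3, 4, 5} must be used), so F = 1.
The 2 variables B and E are confined to {3, 5}, which locks those values in; drop them from C, D.
No further eliminations apply; C can still be any of 2, 4.

2, 4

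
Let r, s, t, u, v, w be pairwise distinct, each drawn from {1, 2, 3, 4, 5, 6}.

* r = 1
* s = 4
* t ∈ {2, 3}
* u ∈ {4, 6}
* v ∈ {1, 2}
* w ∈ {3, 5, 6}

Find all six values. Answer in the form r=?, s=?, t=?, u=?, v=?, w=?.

r=1, s=4, t=3, u=6, v=2, w=5

r must be 1 (only option left). So v can't be 1.
s must be 4 (only option left). Eliminate 4 elsewhere: u.
u must be 6 (only option left). So w can't be 6.
v's domain is down to {2}, so v = 2. So t can't be 2.
t has just one choice, so t = 3. Remove 3 from w.
w must be 5 (only option left).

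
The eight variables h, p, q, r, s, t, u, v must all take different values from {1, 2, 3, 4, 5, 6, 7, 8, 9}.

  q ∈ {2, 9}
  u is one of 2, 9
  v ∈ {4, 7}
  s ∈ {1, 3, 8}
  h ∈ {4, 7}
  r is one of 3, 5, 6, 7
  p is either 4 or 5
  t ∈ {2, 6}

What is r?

3

The 2 variables h and v are confined to {4, 7}, which locks those values in; drop them from p, r.
That leaves p = 5. Eliminate 5 elsewhere: r.
q and u between them cover only {2, 9} — a naked pair. Remove those values from t.
That leaves t = 6. Eliminate 6 elsewhere: r.
So r = 3.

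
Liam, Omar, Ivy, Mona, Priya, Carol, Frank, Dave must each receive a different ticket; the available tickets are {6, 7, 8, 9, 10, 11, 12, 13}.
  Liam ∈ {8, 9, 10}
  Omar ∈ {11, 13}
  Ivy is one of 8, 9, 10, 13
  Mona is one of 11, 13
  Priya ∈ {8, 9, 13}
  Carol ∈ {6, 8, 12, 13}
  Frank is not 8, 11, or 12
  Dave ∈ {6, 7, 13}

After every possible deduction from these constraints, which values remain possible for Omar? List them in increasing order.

11, 13

The 8 variables draw from only 8 values {6, 7, 8, 9, 10, 11, 12, 13}, so each is used; only Carol can be 12, hence Carol = 12.
The 2 variables Omar and Mona are confined to {11, 13}, which locks those values in; drop them from Ivy, Priya, Frank, Dave.
Liam, Ivy, Priya share exactly the 3 values {8, 9, 10}; by pigeonhole those values go to them, so strike 8, 9, 10 from Frank.
No further eliminations apply; Omar can still be any of 11, 13.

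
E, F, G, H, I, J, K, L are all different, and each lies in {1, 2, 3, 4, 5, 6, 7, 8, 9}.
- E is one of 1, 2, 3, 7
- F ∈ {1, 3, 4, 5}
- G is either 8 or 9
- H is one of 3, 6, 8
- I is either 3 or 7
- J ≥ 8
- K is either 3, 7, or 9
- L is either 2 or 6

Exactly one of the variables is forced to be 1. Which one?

G and J between them cover only {8, 9} — a naked pair. Remove those values from H, K.
The 2 variables I and K are confined to {3, 7}, which locks those values in; drop them from E, F, H.
That leaves H = 6. Eliminate 6 elsewhere: L.
That leaves L = 2. Remove 2 from E.
So 1 goes to E.

E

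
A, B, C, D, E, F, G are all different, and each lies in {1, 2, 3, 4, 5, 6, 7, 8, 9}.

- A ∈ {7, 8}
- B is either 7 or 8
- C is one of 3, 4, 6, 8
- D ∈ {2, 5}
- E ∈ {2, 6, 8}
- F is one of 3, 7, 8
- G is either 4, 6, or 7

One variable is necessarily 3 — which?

The 7 variables together cover exactly {2, 3, 4, 5, 6, 7, 8} — 7 values for 7 variables — and 5 appears only in D's list, so D = 5.
The 6 still-open variables draw from only 6 values {2, 3, 4, 6, 7, 8}, so each is used; only E can be 2, hence E = 2.
A and B share exactly the 2 values {7, 8}; by pigeonhole those values go to them, so strike 7, 8 from C, F, G.
So 3 goes to F.

F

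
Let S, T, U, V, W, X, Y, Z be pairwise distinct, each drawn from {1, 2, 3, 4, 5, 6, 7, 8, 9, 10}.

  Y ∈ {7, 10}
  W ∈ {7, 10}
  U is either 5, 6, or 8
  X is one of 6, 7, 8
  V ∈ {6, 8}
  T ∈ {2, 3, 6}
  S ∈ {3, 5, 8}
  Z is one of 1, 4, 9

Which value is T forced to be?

W and Y share exactly the 2 values {7, 10}; by pigeonhole those values go to them, so strike 7, 10 from X.
The 2 variables V and X are confined to {6, 8}, which locks those values in; drop them from S, T, U.
U must be 5 (only option left). Eliminate 5 elsewhere: S.
S must be 3 (only option left). Strike 3 from T.
So T = 2.

2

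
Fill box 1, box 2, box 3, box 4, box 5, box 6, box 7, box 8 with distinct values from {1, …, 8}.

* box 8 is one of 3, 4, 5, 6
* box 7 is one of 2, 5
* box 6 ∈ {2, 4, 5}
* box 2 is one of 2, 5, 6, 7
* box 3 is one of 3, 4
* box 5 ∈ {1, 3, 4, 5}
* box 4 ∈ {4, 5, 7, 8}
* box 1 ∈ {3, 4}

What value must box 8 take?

6

Among the 8 variables, 1 fits only box 5 (and all 8 values in {1, 2, 3, 4, 5, 6, 7, 8} must be used), so box 5 = 1.
Among the 7 still-open variables, 8 fits only box 4 (and all 7 values in {2, 3, 4, 5, 6, 7, 8} must be used), so box 4 = 8.
Among the 6 still-open variables, 7 fits only box 2 (and all 6 values in {2, 3, 4, 5, 6, 7} must be used), so box 2 = 7.
The 5 still-open variables together cover exactly {2, 3, 4, 5, 6} — 5 values for 5 variables — and 6 appears only in box 8's list, so box 8 = 6.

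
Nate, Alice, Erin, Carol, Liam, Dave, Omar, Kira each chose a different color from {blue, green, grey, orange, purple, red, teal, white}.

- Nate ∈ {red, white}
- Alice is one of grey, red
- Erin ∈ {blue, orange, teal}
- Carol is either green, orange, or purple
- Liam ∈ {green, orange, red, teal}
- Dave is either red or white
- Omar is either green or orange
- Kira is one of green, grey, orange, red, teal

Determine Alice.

The 8 variables together cover exactly {blue, green, grey, orange, purple, red, teal, white} — 8 values for 8 variables — and blue appears only in Erin's list, so Erin = blue.
Among the 7 still-open variables, purple fits only Carol (and all 7 values in {green, grey, orange, purple, red, teal, white} must be used), so Carol = purple.
Nate and Dave between them cover only {red, white} — a naked pair. Remove those values from Alice, Liam, Kira.
So Alice = grey.

grey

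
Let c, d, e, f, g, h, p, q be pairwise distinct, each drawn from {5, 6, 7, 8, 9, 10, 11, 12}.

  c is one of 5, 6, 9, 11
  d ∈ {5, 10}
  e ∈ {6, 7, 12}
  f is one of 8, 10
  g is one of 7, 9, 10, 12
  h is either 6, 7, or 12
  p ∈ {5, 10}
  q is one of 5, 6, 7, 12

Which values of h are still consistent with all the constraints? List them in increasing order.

6, 7, 12

The 8 variables together cover exactly {5, 6, 7, 8, 9, 10, 11, 12} — 8 values for 8 variables — and 8 appears only in f's list, so f = 8.
The 7 still-open variables together cover exactly {5, 6, 7, 9, 10, 11, 12} — 7 values for 7 variables — and 11 appears only in c's list, so c = 11.
Among the 6 still-open variables, 9 fits only g (and all 6 values in {5, 6, 7, 9, 10, 12} must be used), so g = 9.
d and p between them cover only {5, 10} — a naked pair. Remove those values from q.
No further eliminations apply; h can still be any of 6, 7, 12.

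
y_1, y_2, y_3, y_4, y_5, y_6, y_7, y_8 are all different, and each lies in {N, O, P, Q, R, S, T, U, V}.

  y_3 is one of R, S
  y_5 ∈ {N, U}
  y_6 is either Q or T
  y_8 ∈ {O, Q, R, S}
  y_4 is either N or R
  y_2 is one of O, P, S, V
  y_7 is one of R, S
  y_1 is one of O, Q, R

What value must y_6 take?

The 2 variables y_3 and y_7 are confined to {R, S}, which locks those values in; drop them from y_1, y_2, y_4, y_8.
y_4 has just one choice, so y_4 = N. Eliminate N elsewhere: y_5.
That leaves y_5 = U.
The 2 variables y_1 and y_8 are confined to {O, Q}, which locks those values in; drop them from y_2, y_6.
So y_6 = T.

T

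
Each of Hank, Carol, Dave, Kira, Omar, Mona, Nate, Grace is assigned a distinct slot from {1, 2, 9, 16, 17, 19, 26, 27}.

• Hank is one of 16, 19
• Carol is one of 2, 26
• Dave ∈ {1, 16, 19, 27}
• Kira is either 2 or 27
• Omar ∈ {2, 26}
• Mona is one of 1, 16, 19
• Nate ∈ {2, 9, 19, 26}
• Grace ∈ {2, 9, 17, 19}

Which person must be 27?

Kira

The 8 variables together cover exactly {1, 2, 9, 16, 17, 19, 26, 27} — 8 values for 8 variables — and 17 appears only in Grace's list, so Grace = 17.
The 7 still-open variables together cover exactly {1, 2, 9, 16, 19, 26, 27} — 7 values for 7 variables — and 9 appears only in Nate's list, so Nate = 9.
The 2 variables Carol and Omar are confined to {2, 26}, which locks those values in; drop them from Kira.
So 27 goes to Kira.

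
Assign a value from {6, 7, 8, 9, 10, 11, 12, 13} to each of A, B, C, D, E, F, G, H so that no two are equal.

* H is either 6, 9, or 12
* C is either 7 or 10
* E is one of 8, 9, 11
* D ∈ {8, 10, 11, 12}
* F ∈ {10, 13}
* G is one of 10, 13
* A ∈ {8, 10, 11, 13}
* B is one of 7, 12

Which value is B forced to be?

12

The 8 variables together cover exactly {6, 7, 8, 9, 10, 11, 12, 13} — 8 values for 8 variables — and 6 appears only in H's list, so H = 6.
The 7 still-open variables draw from only 7 values {7, 8, 9, 10, 11, 12, 13}, so each is used; only E can be 9, hence E = 9.
The 2 variables F and G are confined to {10, 13}, which locks those values in; drop them from A, C, D.
C must be 7 (only option left). Strike 7 from B.
So B = 12.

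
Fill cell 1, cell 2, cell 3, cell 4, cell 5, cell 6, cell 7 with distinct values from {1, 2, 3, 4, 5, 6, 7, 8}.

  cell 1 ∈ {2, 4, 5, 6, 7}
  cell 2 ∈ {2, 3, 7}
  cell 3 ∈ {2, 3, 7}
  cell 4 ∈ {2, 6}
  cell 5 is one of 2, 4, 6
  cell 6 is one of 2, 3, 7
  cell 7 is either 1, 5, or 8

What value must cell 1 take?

cell 2, cell 3, cell 6 between them cover only {2, 3, 7} — a naked triple. Remove those values from cell 1, cell 4, cell 5.
cell 4 has just one choice, so cell 4 = 6. Strike 6 from cell 1, cell 5.
cell 5's domain is down to {4}, so cell 5 = 4. Strike 4 from cell 1.
So cell 1 = 5.

5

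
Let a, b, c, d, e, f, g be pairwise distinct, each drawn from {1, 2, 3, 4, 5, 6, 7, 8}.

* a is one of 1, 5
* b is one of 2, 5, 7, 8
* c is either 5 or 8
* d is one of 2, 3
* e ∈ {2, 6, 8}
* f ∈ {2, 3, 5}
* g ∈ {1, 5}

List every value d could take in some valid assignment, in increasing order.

2, 3

The 7 variables draw from only 7 values {1, 2, 3, 5, 6, 7, 8}, so each is used; only e can be 6, hence e = 6.
The 6 still-open variables draw from only 6 values {1, 2, 3, 5, 7, 8}, so each is used; only b can be 7, hence b = 7.
The 5 still-open variables together cover exactly {1, 2, 3, 5, 8} — 5 values for 5 variables — and 8 appears only in c's list, so c = 8.
a and g between them cover only {1, 5} — a naked pair. Remove those values from f.
No further eliminations apply; d can still be any of 2, 3.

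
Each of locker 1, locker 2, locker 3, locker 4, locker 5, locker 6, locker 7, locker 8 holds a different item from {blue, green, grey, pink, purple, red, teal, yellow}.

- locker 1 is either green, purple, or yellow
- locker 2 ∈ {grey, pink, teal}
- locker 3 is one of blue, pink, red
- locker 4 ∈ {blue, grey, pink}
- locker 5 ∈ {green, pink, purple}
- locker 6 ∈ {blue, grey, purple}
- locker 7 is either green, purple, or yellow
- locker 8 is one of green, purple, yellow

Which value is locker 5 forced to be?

pink

Among the 8 variables, red fits only locker 3 (and all 8 values in {blue, green, grey, pink, purple, red, teal, yellow} must be used), so locker 3 = red.
The 7 still-open variables draw from only 7 values {blue, green, grey, pink, purple, teal, yellow}, so each is used; only locker 2 can be teal, hence locker 2 = teal.
locker 1, locker 7, locker 8 share exactly the 3 values {green, purple, yellow}; by pigeonhole those values go to them, so strike green, purple, yellow from locker 5, locker 6.
So locker 5 = pink.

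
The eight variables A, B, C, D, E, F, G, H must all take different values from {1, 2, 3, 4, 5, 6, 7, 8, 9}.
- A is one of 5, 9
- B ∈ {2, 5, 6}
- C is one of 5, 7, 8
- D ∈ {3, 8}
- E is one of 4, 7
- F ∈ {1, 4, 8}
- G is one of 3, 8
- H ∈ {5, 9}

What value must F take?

1

A and H share exactly the 2 values {5, 9}; by pigeonhole those values go to them, so strike 5, 9 from B, C.
The 2 variables D and G are confined to {3, 8}, which locks those values in; drop them from C, F.
That leaves C = 7. Eliminate 7 elsewhere: E.
E must be 4 (only option left). Strike 4 from F.
So F = 1.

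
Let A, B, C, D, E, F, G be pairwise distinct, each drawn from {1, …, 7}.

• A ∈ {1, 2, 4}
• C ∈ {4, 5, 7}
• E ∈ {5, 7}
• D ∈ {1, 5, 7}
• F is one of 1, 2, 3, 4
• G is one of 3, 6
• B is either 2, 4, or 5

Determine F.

3

Among the 7 variables, 6 fits only G (and all 7 values in {1, 2, 3, 4, 5, 6, 7} must be used), so G = 6.
The 6 still-open variables together cover exactly {1, 2, 3, 4, 5, 7} — 6 values for 6 variables — and 3 appears only in F's list, so F = 3.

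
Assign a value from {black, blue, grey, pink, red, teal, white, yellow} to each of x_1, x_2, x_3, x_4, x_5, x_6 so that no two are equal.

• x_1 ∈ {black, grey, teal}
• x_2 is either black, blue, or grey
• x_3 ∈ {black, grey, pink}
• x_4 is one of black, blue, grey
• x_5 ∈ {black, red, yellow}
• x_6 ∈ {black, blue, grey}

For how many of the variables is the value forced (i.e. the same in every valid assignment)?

2

The 3 variables x_2, x_4, x_6 are confined to {black, blue, grey}, which locks those values in; drop them from x_1, x_3, x_5.
x_1's domain is down to {teal}, so x_1 = teal.
x_3 must be pink (only option left).
Determined: x_1=teal, x_3=pink. The other variables each still have more than one consistent value. That makes 2.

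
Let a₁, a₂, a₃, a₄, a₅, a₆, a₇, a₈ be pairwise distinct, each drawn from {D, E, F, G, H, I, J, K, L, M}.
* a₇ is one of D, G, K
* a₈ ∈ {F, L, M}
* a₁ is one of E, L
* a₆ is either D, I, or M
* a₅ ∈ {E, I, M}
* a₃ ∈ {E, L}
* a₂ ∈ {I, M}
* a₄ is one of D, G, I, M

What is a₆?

D

Among the 8 variables, F fits only a₈ (and all 8 values in {D, E, F, G, I, K, L, M} must be used), so a₈ = F.
The 7 still-open variables draw from only 7 values {D, E, G, I, K, L, M}, so each is used; only a₇ can be K, hence a₇ = K.
The 6 still-open variables draw from only 6 values {D, E, G, I, L, M}, so each is used; only a₄ can be G, hence a₄ = G.
The 5 still-open variables draw from only 5 values {D, E, I, L, M}, so each is used; only a₆ can be D, hence a₆ = D.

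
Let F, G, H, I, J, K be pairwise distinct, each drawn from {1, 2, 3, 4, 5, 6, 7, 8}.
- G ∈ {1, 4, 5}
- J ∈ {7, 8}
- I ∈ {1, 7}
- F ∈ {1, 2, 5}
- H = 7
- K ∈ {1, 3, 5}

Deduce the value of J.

8

H has just one choice, so H = 7. Strike 7 from I, J.
So J = 8.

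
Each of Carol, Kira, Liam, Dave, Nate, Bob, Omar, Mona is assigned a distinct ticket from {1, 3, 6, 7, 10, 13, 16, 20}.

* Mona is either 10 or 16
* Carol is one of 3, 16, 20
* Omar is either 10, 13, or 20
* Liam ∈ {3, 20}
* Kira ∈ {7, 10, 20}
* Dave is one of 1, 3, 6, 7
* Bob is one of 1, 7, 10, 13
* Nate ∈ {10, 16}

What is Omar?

13

Among the 8 variables, 6 fits only Dave (and all 8 values in {1, 3, 6, 7, 10, 13, 16, 20} must be used), so Dave = 6.
The 7 still-open variables together cover exactly {1, 3, 7, 10, 13, 16, 20} — 7 values for 7 variables — and 1 appears only in Bob's list, so Bob = 1.
Among the 6 still-open variables, 7 fits only Kira (and all 6 values in {3, 7, 10, 13, 16, 20} must be used), so Kira = 7.
The 5 still-open variables draw from only 5 values {3, 10, 13, 16, 20}, so each is used; only Omar can be 13, hence Omar = 13.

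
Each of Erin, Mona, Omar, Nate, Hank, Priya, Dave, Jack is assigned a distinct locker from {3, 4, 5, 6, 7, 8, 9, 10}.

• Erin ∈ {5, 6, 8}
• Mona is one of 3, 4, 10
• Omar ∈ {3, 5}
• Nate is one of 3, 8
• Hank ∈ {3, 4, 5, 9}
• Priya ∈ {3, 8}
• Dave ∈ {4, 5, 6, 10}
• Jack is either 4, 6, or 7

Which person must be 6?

Among the 8 variables, 7 fits only Jack (and all 8 values in {3, 4, 5, 6, 7, 8, 9, 10} must be used), so Jack = 7.
The 7 still-open variables draw from only 7 values {3, 4, 5, 6, 8, 9, 10}, so each is used; only Hank can be 9, hence Hank = 9.
Nate and Priya share exactly the 2 values {3, 8}; by pigeonhole those values go to them, so strike 3, 8 from Erin, Mona, Omar.
Omar must be 5 (only option left). Remove 5 from Erin, Dave.
So 6 goes to Erin.

Erin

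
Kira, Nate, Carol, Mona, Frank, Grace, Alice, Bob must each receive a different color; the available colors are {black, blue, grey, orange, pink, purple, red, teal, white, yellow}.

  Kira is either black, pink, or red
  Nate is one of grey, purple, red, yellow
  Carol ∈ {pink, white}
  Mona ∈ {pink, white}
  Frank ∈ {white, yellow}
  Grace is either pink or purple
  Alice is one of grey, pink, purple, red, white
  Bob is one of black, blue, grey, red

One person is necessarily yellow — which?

The 8 variables together cover exactly {black, blue, grey, pink, purple, red, white, yellow} — 8 values for 8 variables — and blue appears only in Bob's list, so Bob = blue.
The 7 still-open variables draw from only 7 values {black, grey, pink, purple, red, white, yellow}, so each is used; only Kira can be black, hence Kira = black.
Carol and Mona between them cover only {pink, white} — a naked pair. Remove those values from Frank, Grace, Alice.
So yellow goes to Frank.

Frank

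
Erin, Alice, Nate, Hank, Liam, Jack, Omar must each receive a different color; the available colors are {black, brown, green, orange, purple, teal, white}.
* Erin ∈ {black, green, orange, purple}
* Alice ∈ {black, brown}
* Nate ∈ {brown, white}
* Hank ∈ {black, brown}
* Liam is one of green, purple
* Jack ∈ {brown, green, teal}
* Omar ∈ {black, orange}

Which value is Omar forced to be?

orange

Among the 7 variables, teal fits only Jack (and all 7 values in {black, brown, green, orange, purple, teal, white} must be used), so Jack = teal.
The 6 still-open variables together cover exactly {black, brown, green, orange, purple, white} — 6 values for 6 variables — and white appears only in Nate's list, so Nate = white.
Alice and Hank between them cover only {black, brown} — a naked pair. Remove those values from Erin, Omar.
So Omar = orange.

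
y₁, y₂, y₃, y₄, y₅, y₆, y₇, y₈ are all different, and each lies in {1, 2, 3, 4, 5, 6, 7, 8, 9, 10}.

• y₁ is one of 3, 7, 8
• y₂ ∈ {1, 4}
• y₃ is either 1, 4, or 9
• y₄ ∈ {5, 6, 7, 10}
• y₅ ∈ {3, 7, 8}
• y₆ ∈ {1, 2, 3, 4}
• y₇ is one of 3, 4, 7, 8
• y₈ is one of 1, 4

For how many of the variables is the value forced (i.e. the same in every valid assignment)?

2

The 2 variables y₂ and y₈ are confined to {1, 4}, which locks those values in; drop them from y₃, y₆, y₇.
y₃'s domain is down to {9}, so y₃ = 9.
y₁, y₅, y₇ share exactly the 3 values {3, 7, 8}; by pigeonhole those values go to them, so strike 3, 7, 8 from y₄, y₆.
y₆'s domain is down to {2}, so y₆ = 2.
Determined: y₃=9, y₆=2. The other variables each still have more than one consistent value. That makes 2.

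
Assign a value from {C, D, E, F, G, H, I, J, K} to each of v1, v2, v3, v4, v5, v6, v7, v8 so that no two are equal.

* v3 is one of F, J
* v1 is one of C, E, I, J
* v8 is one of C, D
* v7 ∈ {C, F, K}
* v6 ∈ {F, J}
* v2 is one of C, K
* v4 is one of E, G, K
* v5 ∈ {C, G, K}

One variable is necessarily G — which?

The 8 variables together cover exactly {C, D, E, F, G, I, J, K} — 8 values for 8 variables — and D appears only in v8's list, so v8 = D.
The 7 still-open variables together cover exactly {C, E, F, G, I, J, K} — 7 values for 7 variables — and I appears only in v1's list, so v1 = I.
The 6 still-open variables draw from only 6 values {C, E, F, G, J, K}, so each is used; only v4 can be E, hence v4 = E.
The 5 still-open variables together cover exactly {C, F, G, J, K} — 5 values for 5 variables — and G appears only in v5's list, so v5 = G.

v5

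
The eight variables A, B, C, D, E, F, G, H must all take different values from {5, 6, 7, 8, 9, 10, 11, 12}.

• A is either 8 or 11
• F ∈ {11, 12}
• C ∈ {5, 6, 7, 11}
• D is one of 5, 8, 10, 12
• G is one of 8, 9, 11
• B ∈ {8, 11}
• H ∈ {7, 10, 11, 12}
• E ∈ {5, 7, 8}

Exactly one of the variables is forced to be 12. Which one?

F

The 8 variables draw from only 8 values {5, 6, 7, 8, 9, 10, 11, 12}, so each is used; only C can be 6, hence C = 6.
Among the 7 still-open variables, 9 fits only G (and all 7 values in {5, 7, 8, 9, 10, 11, 12} must be used), so G = 9.
A and B between them cover only {8, 11} — a naked pair. Remove those values from D, E, F, H.
So 12 goes to F.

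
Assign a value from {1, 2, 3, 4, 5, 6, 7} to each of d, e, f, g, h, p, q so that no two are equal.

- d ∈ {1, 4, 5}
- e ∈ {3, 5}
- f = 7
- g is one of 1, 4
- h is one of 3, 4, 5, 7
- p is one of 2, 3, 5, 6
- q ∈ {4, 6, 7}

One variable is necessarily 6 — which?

f has just one choice, so f = 7. Strike 7 from h, q.
The 6 still-open variables together cover exactly {1, 2, 3, 4, 5, 6} — 6 values for 6 variables — and 2 appears only in p's list, so p = 2.
The 5 still-open variables draw from only 5 values {1, 3, 4, 5, 6}, so each is used; only q can be 6, hence q = 6.

q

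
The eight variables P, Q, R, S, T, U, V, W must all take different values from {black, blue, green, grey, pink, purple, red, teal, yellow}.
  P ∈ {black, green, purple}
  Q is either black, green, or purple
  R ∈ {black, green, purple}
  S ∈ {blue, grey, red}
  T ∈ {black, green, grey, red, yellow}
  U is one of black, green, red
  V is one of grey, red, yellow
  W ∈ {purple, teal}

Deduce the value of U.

The 8 variables together cover exactly {black, blue, green, grey, purple, red, teal, yellow} — 8 values for 8 variables — and blue appears only in S's list, so S = blue.
The 7 still-open variables draw from only 7 values {black, green, grey, purple, red, teal, yellow}, so each is used; only W can be teal, hence W = teal.
P, Q, R share exactly the 3 values {black, green, purple}; by pigeonhole those values go to them, so strike black, green, purple from T, U.
So U = red.

red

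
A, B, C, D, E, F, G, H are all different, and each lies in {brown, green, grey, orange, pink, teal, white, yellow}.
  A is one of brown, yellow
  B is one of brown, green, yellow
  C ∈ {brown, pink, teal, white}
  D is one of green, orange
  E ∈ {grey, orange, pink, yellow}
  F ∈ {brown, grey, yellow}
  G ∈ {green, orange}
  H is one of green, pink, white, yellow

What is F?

Among the 8 variables, teal fits only C (and all 8 values in {brown, green, grey, orange, pink, teal, white, yellow} must be used), so C = teal.
The 7 still-open variables draw from only 7 values {brown, green, grey, orange, pink, white, yellow}, so each is used; only H can be white, hence H = white.
The 6 still-open variables draw from only 6 values {brown, green, grey, orange, pink, yellow}, so each is used; only E can be pink, hence E = pink.
Among the 5 still-open variables, grey fits only F (and all 5 values in {brown, green, grey, orange, yellow} must be used), so F = grey.

grey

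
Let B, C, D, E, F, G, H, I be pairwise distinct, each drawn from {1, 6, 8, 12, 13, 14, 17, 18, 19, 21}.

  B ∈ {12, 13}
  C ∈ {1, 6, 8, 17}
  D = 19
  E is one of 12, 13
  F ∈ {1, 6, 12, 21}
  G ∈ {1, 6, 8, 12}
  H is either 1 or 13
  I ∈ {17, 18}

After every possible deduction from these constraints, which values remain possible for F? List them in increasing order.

6, 21

D must be 19 (only option left).
B and E share exactly the 2 values {12, 13}; by pigeonhole those values go to them, so strike 12, 13 from F, G, H.
H has just one choice, so H = 1. So C, F, G can't be 1.
No further eliminations apply; F can still be any of 6, 21.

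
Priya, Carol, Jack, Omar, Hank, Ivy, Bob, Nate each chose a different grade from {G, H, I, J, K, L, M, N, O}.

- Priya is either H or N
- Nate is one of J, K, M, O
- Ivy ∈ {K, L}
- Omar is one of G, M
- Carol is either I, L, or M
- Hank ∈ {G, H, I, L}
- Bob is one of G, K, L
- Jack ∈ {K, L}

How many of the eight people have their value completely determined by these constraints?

The 2 variables Jack and Ivy are confined to {K, L}, which locks those values in; drop them from Carol, Hank, Bob, Nate.
Bob must be G (only option left). Strike G from Omar, Hank.
Omar has just one choice, so Omar = M. Eliminate M elsewhere: Carol, Nate.
Carol has just one choice, so Carol = I. So Hank can't be I.
Hank's domain is down to {H}, so Hank = H. Remove H from Priya.
Priya must be N (only option left).
Determined: Priya=N, Carol=I, Omar=M, Hank=H, Bob=G. The other people each still have more than one consistent value. That makes 5.

5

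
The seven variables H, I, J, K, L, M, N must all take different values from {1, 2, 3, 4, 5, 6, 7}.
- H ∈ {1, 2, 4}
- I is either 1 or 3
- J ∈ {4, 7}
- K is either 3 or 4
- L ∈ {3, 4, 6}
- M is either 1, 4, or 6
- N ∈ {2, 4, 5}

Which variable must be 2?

H

Among the 7 variables, 5 fits only N (and all 7 values in {1, 2, 3, 4, 5, 6, 7} must be used), so N = 5.
The 6 still-open variables together cover exactly {1, 2, 3, 4, 6, 7} — 6 values for 6 variables — and 2 appears only in H's list, so H = 2.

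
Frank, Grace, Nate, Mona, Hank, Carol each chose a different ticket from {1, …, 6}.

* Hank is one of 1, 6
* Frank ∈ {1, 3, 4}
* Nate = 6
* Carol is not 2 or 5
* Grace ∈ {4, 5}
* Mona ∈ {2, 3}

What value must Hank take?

1

Nate's domain is down to {6}, so Nate = 6. Eliminate 6 elsewhere: Hank, Carol.
So Hank = 1.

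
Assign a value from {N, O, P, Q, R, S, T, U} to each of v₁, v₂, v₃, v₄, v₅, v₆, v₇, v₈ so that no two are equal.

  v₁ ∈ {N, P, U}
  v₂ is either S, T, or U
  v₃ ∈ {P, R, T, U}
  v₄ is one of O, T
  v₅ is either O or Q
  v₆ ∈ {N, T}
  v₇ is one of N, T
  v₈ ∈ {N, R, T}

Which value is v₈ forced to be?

The 8 variables draw from only 8 values {N, O, P, Q, R, S, T, U}, so each is used; only v₅ can be Q, hence v₅ = Q.
The 7 still-open variables together cover exactly {N, O, P, R, S, T, U} — 7 values for 7 variables — and O appears only in v₄'s list, so v₄ = O.
Among the 6 still-open variables, S fits only v₂ (and all 6 values in {N, P, R, S, T, U} must be used), so v₂ = S.
v₆ and v₇ between them cover only {N, T} — a naked pair. Remove those values from v₁, v₃, v₈.
So v₈ = R.

R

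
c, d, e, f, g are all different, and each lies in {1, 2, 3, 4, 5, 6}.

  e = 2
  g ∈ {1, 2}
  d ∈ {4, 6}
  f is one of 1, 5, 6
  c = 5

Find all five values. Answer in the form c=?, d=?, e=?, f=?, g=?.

c must be 5 (only option left). Strike 5 from f.
e has just one choice, so e = 2. So g can't be 2.
g's domain is down to {1}, so g = 1. Strike 1 from f.
That leaves f = 6. Eliminate 6 elsewhere: d.
d has just one choice, so d = 4.

c=5, d=4, e=2, f=6, g=1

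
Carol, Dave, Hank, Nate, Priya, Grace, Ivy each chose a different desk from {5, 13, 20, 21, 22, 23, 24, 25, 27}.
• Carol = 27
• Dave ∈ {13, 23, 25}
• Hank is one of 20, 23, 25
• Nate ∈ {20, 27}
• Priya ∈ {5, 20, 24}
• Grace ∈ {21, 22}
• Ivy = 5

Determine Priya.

24

Carol must be 27 (only option left). Remove 27 from Nate.
Nate must be 20 (only option left). Strike 20 from Hank, Priya.
Ivy has just one choice, so Ivy = 5. Eliminate 5 elsewhere: Priya.
So Priya = 24.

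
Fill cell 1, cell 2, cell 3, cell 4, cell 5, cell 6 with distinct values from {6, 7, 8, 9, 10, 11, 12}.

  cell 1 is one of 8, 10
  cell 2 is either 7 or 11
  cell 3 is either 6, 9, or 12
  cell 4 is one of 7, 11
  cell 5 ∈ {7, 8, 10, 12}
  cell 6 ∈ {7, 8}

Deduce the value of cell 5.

12

cell 2 and cell 4 share exactly the 2 values {7, 11}; by pigeonhole those values go to them, so strike 7, 11 from cell 5, cell 6.
That leaves cell 6 = 8. Strike 8 from cell 1, cell 5.
cell 1 must be 10 (only option left). So cell 5 can't be 10.
So cell 5 = 12.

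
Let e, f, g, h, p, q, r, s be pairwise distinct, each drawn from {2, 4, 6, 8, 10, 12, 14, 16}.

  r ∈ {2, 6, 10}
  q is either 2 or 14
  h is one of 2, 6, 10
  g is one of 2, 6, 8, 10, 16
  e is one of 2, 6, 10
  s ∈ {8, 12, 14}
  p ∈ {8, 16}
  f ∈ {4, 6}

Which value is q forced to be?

The 8 variables together cover exactly {2, 4, 6, 8, 10, 12, 14, 16} — 8 values for 8 variables — and 4 appears only in f's list, so f = 4.
Among the 7 still-open variables, 12 fits only s (and all 7 values in {2, 6, 8, 10, 12, 14, 16} must be used), so s = 12.
The 6 still-open variables together cover exactly {2, 6, 8, 10, 14, 16} — 6 values for 6 variables — and 14 appears only in q's list, so q = 14.

14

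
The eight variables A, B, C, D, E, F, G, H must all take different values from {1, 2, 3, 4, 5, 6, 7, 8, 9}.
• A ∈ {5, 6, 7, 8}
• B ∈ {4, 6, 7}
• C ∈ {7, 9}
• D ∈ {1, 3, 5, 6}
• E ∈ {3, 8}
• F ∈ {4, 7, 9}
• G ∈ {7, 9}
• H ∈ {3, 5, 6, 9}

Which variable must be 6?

The 8 variables draw from only 8 values {1, 3, 4, 5, 6, 7, 8, 9}, so each is used; only D can be 1, hence D = 1.
The 2 variables C and G are confined to {7, 9}, which locks those values in; drop them from A, B, F, H.
That leaves F = 4. Eliminate 4 elsewhere: B.
So 6 goes to B.

B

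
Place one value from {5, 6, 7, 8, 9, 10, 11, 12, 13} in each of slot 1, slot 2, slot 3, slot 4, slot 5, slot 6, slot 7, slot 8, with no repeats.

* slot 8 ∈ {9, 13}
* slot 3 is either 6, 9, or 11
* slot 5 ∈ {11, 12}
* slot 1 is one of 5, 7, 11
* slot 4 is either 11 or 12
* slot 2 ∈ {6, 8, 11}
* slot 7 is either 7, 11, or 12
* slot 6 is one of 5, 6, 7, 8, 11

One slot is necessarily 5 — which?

The 8 variables draw from only 8 values {5, 6, 7, 8, 9, 11, 12, 13}, so each is used; only slot 8 can be 13, hence slot 8 = 13.
Among the 7 still-open variables, 9 fits only slot 3 (and all 7 values in {5, 6, 7, 8, 9, 11, 12} must be used), so slot 3 = 9.
slot 4 and slot 5 between them cover only {11, 12} — a naked pair. Remove those values from slot 1, slot 2, slot 6, slot 7.
slot 7's domain is down to {7}, so slot 7 = 7. Remove 7 from slot 1, slot 6.
So 5 goes to slot 1.

slot 1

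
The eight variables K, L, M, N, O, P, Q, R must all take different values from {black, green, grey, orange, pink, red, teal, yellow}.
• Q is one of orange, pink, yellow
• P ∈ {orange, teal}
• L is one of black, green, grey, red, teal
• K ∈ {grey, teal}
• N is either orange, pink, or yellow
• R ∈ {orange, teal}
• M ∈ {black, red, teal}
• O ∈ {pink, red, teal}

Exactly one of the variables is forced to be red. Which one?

O

Among the 8 variables, green fits only L (and all 8 values in {black, green, grey, orange, pink, red, teal, yellow} must be used), so L = green.
The 7 still-open variables together cover exactly {black, grey, orange, pink, red, teal, yellow} — 7 values for 7 variables — and black appears only in M's list, so M = black.
The 6 still-open variables draw from only 6 values {grey, orange, pink, red, teal, yellow}, so each is used; only K can be grey, hence K = grey.
The 5 still-open variables together cover exactly {orange, pink, red, teal, yellow} — 5 values for 5 variables — and red appears only in O's list, so O = red.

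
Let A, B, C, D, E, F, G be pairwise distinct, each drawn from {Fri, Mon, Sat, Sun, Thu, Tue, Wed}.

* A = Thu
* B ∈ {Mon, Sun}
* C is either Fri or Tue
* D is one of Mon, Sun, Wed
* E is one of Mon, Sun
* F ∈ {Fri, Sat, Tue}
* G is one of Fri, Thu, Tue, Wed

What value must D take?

Wed

A must be Thu (only option left). Eliminate Thu elsewhere: G.
The 6 still-open variables draw from only 6 values {Fri, Mon, Sat, Sun, Tue, Wed}, so each is used; only F can be Sat, hence F = Sat.
B and E share exactly the 2 values {Mon, Sun}; by pigeonhole those values go to them, so strike Mon, Sun from D.
So D = Wed.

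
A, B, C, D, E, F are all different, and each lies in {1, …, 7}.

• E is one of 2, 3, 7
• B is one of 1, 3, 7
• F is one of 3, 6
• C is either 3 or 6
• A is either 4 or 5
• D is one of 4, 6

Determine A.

C and F between them cover only {3, 6} — a naked pair. Remove those values from B, D, E.
D has just one choice, so D = 4. So A can't be 4.
So A = 5.

5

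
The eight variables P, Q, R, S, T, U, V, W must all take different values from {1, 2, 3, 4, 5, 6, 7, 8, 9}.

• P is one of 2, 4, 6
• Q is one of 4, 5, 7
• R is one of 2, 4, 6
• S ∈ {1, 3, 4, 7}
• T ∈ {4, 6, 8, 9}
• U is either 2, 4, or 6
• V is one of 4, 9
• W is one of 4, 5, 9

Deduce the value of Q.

The 3 variables P, R, U are confined to {2, 4, 6}, which locks those values in; drop them from Q, S, T, V, W.
That leaves V = 9. Strike 9 from T, W.
W must be 5 (only option left). Strike 5 from Q.
So Q = 7.

7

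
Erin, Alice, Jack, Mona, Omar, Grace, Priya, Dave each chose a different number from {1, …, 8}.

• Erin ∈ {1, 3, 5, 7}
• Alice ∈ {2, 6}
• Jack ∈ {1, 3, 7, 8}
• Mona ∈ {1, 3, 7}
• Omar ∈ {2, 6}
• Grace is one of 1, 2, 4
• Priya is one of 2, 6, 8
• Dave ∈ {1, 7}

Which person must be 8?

Priya

The 8 variables together cover exactly {1, 2, 3, 4, 5, 6, 7, 8} — 8 values for 8 variables — and 4 appears only in Grace's list, so Grace = 4.
The 7 still-open variables together cover exactly {1, 2, 3, 5, 6, 7, 8} — 7 values for 7 variables — and 5 appears only in Erin's list, so Erin = 5.
Alice and Omar share exactly the 2 values {2, 6}; by pigeonhole those values go to them, so strike 2, 6 from Priya.
So 8 goes to Priya.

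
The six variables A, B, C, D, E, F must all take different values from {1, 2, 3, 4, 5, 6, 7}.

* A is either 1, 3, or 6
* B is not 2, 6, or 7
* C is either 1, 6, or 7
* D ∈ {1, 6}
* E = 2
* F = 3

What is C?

E's domain is down to {2}, so E = 2.
F must be 3 (only option left). So A, B can't be 3.
The 2 variables A and D are confined to {1, 6}, which locks those values in; drop them from B, C.
So C = 7.

7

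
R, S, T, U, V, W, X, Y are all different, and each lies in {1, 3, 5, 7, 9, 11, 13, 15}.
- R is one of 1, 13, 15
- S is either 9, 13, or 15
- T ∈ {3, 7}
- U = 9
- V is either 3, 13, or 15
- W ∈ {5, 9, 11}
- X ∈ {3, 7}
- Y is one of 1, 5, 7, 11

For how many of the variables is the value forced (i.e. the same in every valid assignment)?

U has just one choice, so U = 9. Eliminate 9 elsewhere: S, W.
T and X share exactly the 2 values {3, 7}; by pigeonhole those values go to them, so strike 3, 7 from V, Y.
S and V between them cover only {13, 15} — a naked pair. Remove those values from R.
R's domain is down to {1}, so R = 1. Remove 1 from Y.
Determined: R=1, U=9. The other variables each still have more than one consistent value. That makes 2.

2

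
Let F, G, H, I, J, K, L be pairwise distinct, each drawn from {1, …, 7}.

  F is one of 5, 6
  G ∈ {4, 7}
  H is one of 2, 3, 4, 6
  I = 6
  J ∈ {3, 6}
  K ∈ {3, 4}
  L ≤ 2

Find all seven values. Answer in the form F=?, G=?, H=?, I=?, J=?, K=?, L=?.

F=5, G=7, H=2, I=6, J=3, K=4, L=1

I must be 6 (only option left). Eliminate 6 elsewhere: F, H, J.
J's domain is down to {3}, so J = 3. So H, K can't be 3.
K's domain is down to {4}, so K = 4. Remove 4 from G, H.
F's domain is down to {5}, so F = 5.
That leaves G = 7.
H's domain is down to {2}, so H = 2. So L can't be 2.
That leaves L = 1.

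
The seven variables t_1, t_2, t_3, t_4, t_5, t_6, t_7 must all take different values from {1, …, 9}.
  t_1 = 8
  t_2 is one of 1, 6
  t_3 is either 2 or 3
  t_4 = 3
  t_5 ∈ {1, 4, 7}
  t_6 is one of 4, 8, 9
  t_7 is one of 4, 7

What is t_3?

2

t_1 must be 8 (only option left). Remove 8 from t_6.
That leaves t_4 = 3. Eliminate 3 elsewhere: t_3.
So t_3 = 2.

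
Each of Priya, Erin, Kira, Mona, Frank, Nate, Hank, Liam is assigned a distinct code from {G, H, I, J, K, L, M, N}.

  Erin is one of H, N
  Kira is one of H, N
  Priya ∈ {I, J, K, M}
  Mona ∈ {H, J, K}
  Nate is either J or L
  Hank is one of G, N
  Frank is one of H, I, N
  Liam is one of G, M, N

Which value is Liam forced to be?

Among the 8 variables, L fits only Nate (and all 8 values in {G, H, I, J, K, L, M, N} must be used), so Nate = L.
The 2 variables Erin and Kira are confined to {H, N}, which locks those values in; drop them from Mona, Frank, Hank, Liam.
Frank's domain is down to {I}, so Frank = I. Eliminate I elsewhere: Priya.
Hank has just one choice, so Hank = G. Strike G from Liam.
So Liam = M.

M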